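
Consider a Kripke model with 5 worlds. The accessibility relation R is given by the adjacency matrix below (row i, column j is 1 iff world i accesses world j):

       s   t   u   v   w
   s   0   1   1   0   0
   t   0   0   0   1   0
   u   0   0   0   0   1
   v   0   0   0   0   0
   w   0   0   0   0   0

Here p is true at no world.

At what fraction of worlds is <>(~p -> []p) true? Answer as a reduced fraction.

s: successors {t, u}; ~p -> []p there: t:F, u:F. ✗
t: successors {v}; ~p -> []p there: v:T. ✓
u: successors {w}; ~p -> []p there: w:T. ✓
v: no successors, so <>(~p -> []p) fails. ✗
w: no successors, so <>(~p -> []p) fails. ✗
That's 2 of 5 worlds, so 2/5.

2/5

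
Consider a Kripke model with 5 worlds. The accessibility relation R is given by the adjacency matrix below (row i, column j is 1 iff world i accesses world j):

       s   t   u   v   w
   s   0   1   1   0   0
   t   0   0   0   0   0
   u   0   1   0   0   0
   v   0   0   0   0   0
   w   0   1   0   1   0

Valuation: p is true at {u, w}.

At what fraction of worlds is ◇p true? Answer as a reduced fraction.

s: successors {t, u}; p there: t:F, u:T. ✓
t: no successors, so ◇p fails. ✗
u: successors {t}; p there: t:F. ✗
v: no successors, so ◇p fails. ✗
w: successors {t, v}; p there: t:F, v:F. ✗
That's 1 of 5 worlds, so 1/5.

1/5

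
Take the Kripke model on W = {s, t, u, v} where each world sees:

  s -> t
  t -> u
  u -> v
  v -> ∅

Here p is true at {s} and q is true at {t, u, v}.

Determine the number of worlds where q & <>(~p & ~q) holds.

0

s: q is F, <>(~p & ~q) is F. ✗
t: q is T, <>(~p & ~q) is F. ✗
u: q is T, <>(~p & ~q) is F. ✗
v: q is T, <>(~p & ~q) is F. ✗
Satisfying worlds: ∅.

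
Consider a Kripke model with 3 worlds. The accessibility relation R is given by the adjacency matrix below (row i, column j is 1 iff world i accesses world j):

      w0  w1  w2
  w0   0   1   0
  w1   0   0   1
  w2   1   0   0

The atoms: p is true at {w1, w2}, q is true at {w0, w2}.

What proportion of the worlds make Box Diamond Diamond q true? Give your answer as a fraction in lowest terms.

w0: successors {w1}; Diamond Diamond q there: w1:T. ✓
w1: successors {w2}; Diamond Diamond q there: w2:F. ✗
w2: successors {w0}; Diamond Diamond q there: w0:T. ✓
That's 2 of 3 worlds, so 2/3.

2/3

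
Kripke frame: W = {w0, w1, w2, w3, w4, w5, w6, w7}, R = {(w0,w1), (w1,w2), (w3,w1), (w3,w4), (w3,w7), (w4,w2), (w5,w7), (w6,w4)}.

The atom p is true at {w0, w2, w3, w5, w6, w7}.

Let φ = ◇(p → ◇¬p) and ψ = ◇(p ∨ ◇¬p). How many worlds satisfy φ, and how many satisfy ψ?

3 and 4

For ◇(p → ◇¬p):
w0: successors {w1}; p → ◇¬p there: w1:T. ✓
w1: successors {w2}; p → ◇¬p there: w2:F. ✗
w2: no successors, so ◇(p → ◇¬p) fails. ✗
w3: successors {w1, w4, w7}; p → ◇¬p there: w1:T, w4:T, w7:F. ✓
w4: successors {w2}; p → ◇¬p there: w2:F. ✗
w5: successors {w7}; p → ◇¬p there: w7:F. ✗
w6: successors {w4}; p → ◇¬p there: w4:T. ✓
w7: no successors, so ◇(p → ◇¬p) fails. ✗
— 3 worlds.
For ◇(p ∨ ◇¬p):
w0: successors {w1}; p ∨ ◇¬p there: w1:F. ✗
w1: successors {w2}; p ∨ ◇¬p there: w2:T. ✓
w2: no successors, so ◇(p ∨ ◇¬p) fails. ✗
w3: successors {w1, w4, w7}; p ∨ ◇¬p there: w1:F, w4:F, w7:T. ✓
w4: successors {w2}; p ∨ ◇¬p there: w2:T. ✓
w5: successors {w7}; p ∨ ◇¬p there: w7:T. ✓
w6: successors {w4}; p ∨ ◇¬p there: w4:F. ✗
w7: no successors, so ◇(p ∨ ◇¬p) fails. ✗
— 4 worlds.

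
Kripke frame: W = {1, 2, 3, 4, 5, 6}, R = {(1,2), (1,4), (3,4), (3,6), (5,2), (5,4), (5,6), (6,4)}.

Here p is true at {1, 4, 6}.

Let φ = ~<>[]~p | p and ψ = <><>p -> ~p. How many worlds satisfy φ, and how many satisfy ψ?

For ~<>[]~p | p:
1: ~<>[]~p is F, p is T. ✓
2: ~<>[]~p is T, p is F. ✓
3: ~<>[]~p is F, p is F. ✗
4: ~<>[]~p is T, p is T. ✓
5: ~<>[]~p is F, p is F. ✗
6: ~<>[]~p is F, p is T. ✓
— 4 worlds.
For <><>p -> ~p:
1: <><>p is F, ~p is F. ✓
2: <><>p is F, ~p is T. ✓
3: <><>p is T, ~p is T. ✓
4: <><>p is F, ~p is F. ✓
5: <><>p is T, ~p is T. ✓
6: <><>p is F, ~p is F. ✓
— 6 worlds.

4 and 6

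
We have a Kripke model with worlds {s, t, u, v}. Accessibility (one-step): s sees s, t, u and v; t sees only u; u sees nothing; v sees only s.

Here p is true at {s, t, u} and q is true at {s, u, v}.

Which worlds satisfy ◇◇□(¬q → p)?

s: successors {s, t, u, v}; ◇□(¬q → p) there: s:T, t:T, u:F, v:T. ✓
t: successors {u}; ◇□(¬q → p) there: u:F. ✗
u: no successors, so ◇◇□(¬q → p) fails. ✗
v: successors {s}; ◇□(¬q → p) there: s:T. ✓

{s, v}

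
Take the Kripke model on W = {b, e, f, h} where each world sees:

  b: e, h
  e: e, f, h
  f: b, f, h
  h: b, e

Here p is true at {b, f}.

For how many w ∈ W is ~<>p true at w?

1

b: <>p is F. ✓
e: <>p is T. ✗
f: <>p is T. ✗
h: <>p is T. ✗
Satisfying worlds: {b}.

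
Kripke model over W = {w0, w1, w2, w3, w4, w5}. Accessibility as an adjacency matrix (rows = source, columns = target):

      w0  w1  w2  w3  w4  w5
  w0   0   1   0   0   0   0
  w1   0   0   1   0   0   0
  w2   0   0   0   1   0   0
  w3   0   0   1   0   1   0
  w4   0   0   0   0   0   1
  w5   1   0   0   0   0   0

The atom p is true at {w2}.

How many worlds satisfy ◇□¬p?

4

w0: successors {w1}; □¬p there: w1:F. ✗
w1: successors {w2}; □¬p there: w2:T. ✓
w2: successors {w3}; □¬p there: w3:F. ✗
w3: successors {w2, w4}; □¬p there: w2:T, w4:T. ✓
w4: successors {w5}; □¬p there: w5:T. ✓
w5: successors {w0}; □¬p there: w0:T. ✓
Satisfying worlds: {w1, w3, w4, w5}.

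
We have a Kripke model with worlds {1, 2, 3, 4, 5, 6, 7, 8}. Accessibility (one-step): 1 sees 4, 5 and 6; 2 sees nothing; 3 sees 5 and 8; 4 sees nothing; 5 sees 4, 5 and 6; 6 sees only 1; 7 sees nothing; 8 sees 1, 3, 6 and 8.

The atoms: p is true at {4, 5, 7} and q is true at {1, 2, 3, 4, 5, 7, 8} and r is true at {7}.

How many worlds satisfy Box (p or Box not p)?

6

1: successors {4, 5, 6}; p or Box not p there: 4:T, 5:T, 6:T. ✓
2: no successors, so Box (p or Box not p) holds vacuously. ✓
3: successors {5, 8}; p or Box not p there: 5:T, 8:T. ✓
4: no successors, so Box (p or Box not p) holds vacuously. ✓
5: successors {4, 5, 6}; p or Box not p there: 4:T, 5:T, 6:T. ✓
6: successors {1}; p or Box not p there: 1:F. ✗
7: no successors, so Box (p or Box not p) holds vacuously. ✓
8: successors {1, 3, 6, 8}; p or Box not p there: 1:F, 3:F, 6:T, 8:T. ✗
Satisfying worlds: {1, 2, 3, 4, 5, 7}.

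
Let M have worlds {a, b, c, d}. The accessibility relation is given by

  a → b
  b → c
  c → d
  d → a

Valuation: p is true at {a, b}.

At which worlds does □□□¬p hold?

a: successors {b}; □□¬p there: b:T. ✓
b: successors {c}; □□¬p there: c:F. ✗
c: successors {d}; □□¬p there: d:F. ✗
d: successors {a}; □□¬p there: a:T. ✓

{a, d}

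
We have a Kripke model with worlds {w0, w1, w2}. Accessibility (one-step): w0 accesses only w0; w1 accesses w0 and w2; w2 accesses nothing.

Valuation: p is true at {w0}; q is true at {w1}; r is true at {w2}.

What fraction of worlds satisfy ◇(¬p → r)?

2/3

w0: successors {w0}; ¬p → r there: w0:T. ✓
w1: successors {w0, w2}; ¬p → r there: w0:T, w2:T. ✓
w2: no successors, so ◇(¬p → r) fails. ✗
That's 2 of 3 worlds, so 2/3.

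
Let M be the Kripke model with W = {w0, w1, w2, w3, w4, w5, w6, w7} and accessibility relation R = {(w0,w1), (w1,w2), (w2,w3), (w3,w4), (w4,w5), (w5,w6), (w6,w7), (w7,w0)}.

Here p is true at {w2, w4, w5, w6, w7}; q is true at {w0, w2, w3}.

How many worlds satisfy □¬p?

3

w0: successors {w1}; ¬p there: w1:T. ✓
w1: successors {w2}; ¬p there: w2:F. ✗
w2: successors {w3}; ¬p there: w3:T. ✓
w3: successors {w4}; ¬p there: w4:F. ✗
w4: successors {w5}; ¬p there: w5:F. ✗
w5: successors {w6}; ¬p there: w6:F. ✗
w6: successors {w7}; ¬p there: w7:F. ✗
w7: successors {w0}; ¬p there: w0:T. ✓
Satisfying worlds: {w0, w2, w7}.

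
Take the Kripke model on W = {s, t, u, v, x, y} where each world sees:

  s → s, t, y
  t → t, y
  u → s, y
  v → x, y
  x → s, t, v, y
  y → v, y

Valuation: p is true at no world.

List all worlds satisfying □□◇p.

∅

s: successors {s, t, y}; □◇p there: s:F, t:F, y:F. ✗
t: successors {t, y}; □◇p there: t:F, y:F. ✗
u: successors {s, y}; □◇p there: s:F, y:F. ✗
v: successors {x, y}; □◇p there: x:F, y:F. ✗
x: successors {s, t, v, y}; □◇p there: s:F, t:F, v:F, y:F. ✗
y: successors {v, y}; □◇p there: v:F, y:F. ✗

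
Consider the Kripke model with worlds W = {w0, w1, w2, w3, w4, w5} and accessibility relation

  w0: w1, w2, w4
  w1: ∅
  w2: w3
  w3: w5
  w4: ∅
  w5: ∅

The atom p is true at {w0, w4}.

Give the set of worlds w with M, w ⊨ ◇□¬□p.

{w0, w3}

w0: successors {w1, w2, w4}; □¬□p there: w1:T, w2:T, w4:T. ✓
w1: no successors, so ◇□¬□p fails. ✗
w2: successors {w3}; □¬□p there: w3:F. ✗
w3: successors {w5}; □¬□p there: w5:T. ✓
w4: no successors, so ◇□¬□p fails. ✗
w5: no successors, so ◇□¬□p fails. ✗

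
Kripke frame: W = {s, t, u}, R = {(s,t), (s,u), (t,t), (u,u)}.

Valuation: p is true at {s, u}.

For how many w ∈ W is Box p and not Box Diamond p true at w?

s: Box p is F, not Box Diamond p is T. ✗
t: Box p is F, not Box Diamond p is T. ✗
u: Box p is T, not Box Diamond p is F. ✗
Satisfying worlds: ∅.

0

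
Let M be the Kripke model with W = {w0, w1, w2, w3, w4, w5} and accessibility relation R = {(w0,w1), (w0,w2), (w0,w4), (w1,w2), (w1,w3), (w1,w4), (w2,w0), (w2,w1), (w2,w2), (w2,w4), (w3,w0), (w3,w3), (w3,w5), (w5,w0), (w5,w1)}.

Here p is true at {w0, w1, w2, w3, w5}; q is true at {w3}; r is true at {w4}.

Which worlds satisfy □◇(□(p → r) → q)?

{w3, w4, w5}

w0: successors {w1, w2, w4}; ◇(□(p → r) → q) there: w1:T, w2:T, w4:F. ✗
w1: successors {w2, w3, w4}; ◇(□(p → r) → q) there: w2:T, w3:T, w4:F. ✗
w2: successors {w0, w1, w2, w4}; ◇(□(p → r) → q) there: w0:T, w1:T, w2:T, w4:F. ✗
w3: successors {w0, w3, w5}; ◇(□(p → r) → q) there: w0:T, w3:T, w5:T. ✓
w4: no successors, so □◇(□(p → r) → q) holds vacuously. ✓
w5: successors {w0, w1}; ◇(□(p → r) → q) there: w0:T, w1:T. ✓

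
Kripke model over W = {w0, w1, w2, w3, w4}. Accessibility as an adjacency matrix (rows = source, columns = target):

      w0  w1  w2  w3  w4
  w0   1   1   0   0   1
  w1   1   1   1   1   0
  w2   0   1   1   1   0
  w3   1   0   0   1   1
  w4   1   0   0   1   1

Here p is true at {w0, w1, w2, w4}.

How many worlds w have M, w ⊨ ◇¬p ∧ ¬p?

1

w0: ◇¬p is F, ¬p is F. ✗
w1: ◇¬p is T, ¬p is F. ✗
w2: ◇¬p is T, ¬p is F. ✗
w3: ◇¬p is T, ¬p is T. ✓
w4: ◇¬p is T, ¬p is F. ✗
Satisfying worlds: {w3}.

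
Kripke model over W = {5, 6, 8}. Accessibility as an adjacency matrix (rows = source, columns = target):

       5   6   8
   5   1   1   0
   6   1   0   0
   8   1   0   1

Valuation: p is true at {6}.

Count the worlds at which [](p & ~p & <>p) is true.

5: successors {5, 6}; p & ~p & <>p there: 5:F, 6:F. ✗
6: successors {5}; p & ~p & <>p there: 5:F. ✗
8: successors {5, 8}; p & ~p & <>p there: 5:F, 8:F. ✗
Satisfying worlds: ∅.

0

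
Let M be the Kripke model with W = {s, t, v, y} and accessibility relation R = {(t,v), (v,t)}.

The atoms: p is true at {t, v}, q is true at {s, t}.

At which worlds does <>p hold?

s: no successors, so <>p fails. ✗
t: successors {v}; p there: v:T. ✓
v: successors {t}; p there: t:T. ✓
y: no successors, so <>p fails. ✗

{t, v}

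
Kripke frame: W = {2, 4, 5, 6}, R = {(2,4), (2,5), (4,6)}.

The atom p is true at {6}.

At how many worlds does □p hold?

2: successors {4, 5}; p there: 4:F, 5:F. ✗
4: successors {6}; p there: 6:T. ✓
5: no successors, so □p holds vacuously. ✓
6: no successors, so □p holds vacuously. ✓
Satisfying worlds: {4, 5, 6}.

3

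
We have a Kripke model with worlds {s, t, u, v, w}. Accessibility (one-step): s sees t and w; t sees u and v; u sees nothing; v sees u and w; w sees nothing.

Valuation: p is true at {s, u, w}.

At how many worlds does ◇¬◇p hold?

3

s: successors {t, w}; ¬◇p there: t:F, w:T. ✓
t: successors {u, v}; ¬◇p there: u:T, v:F. ✓
u: no successors, so ◇¬◇p fails. ✗
v: successors {u, w}; ¬◇p there: u:T, w:T. ✓
w: no successors, so ◇¬◇p fails. ✗
Satisfying worlds: {s, t, v}.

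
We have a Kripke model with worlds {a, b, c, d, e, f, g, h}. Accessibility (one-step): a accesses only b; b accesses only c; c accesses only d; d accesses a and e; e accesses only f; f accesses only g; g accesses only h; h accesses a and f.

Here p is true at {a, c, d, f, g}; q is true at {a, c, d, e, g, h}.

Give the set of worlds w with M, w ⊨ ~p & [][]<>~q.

∅

a: ~p is F, [][]<>~q is F. ✗
b: ~p is T, [][]<>~q is F. ✗
c: ~p is F, [][]<>~q is T. ✗
d: ~p is F, [][]<>~q is F. ✗
e: ~p is T, [][]<>~q is F. ✗
f: ~p is F, [][]<>~q is T. ✗
g: ~p is F, [][]<>~q is F. ✗
h: ~p is T, [][]<>~q is F. ✗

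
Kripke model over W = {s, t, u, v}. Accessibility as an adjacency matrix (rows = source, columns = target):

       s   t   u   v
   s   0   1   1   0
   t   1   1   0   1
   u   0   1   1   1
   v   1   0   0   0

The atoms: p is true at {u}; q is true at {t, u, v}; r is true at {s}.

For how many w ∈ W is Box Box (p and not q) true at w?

0

s: successors {t, u}; Box (p and not q) there: t:F, u:F. ✗
t: successors {s, t, v}; Box (p and not q) there: s:F, t:F, v:F. ✗
u: successors {t, u, v}; Box (p and not q) there: t:F, u:F, v:F. ✗
v: successors {s}; Box (p and not q) there: s:F. ✗
Satisfying worlds: ∅.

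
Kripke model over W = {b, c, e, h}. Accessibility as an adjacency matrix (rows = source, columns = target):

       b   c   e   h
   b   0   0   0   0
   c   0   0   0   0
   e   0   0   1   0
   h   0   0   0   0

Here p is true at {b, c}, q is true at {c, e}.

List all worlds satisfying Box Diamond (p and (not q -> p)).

{b, c, h}

b: no successors, so Box Diamond (p and (not q -> p)) holds vacuously. ✓
c: no successors, so Box Diamond (p and (not q -> p)) holds vacuously. ✓
e: successors {e}; Diamond (p and (not q -> p)) there: e:F. ✗
h: no successors, so Box Diamond (p and (not q -> p)) holds vacuously. ✓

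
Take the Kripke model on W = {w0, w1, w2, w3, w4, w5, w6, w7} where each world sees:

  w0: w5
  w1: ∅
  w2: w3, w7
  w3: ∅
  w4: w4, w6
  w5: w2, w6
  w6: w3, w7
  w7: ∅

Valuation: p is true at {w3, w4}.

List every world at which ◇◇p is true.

w0: successors {w5}; ◇p there: w5:F. ✗
w1: no successors, so ◇◇p fails. ✗
w2: successors {w3, w7}; ◇p there: w3:F, w7:F. ✗
w3: no successors, so ◇◇p fails. ✗
w4: successors {w4, w6}; ◇p there: w4:T, w6:T. ✓
w5: successors {w2, w6}; ◇p there: w2:T, w6:T. ✓
w6: successors {w3, w7}; ◇p there: w3:F, w7:F. ✗
w7: no successors, so ◇◇p fails. ✗

{w4, w5}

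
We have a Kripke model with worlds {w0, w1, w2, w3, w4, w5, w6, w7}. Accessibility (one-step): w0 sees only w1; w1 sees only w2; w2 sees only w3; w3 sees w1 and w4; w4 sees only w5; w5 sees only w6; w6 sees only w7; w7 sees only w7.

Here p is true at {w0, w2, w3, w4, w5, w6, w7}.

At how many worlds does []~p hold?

w0: successors {w1}; ~p there: w1:T. ✓
w1: successors {w2}; ~p there: w2:F. ✗
w2: successors {w3}; ~p there: w3:F. ✗
w3: successors {w1, w4}; ~p there: w1:T, w4:F. ✗
w4: successors {w5}; ~p there: w5:F. ✗
w5: successors {w6}; ~p there: w6:F. ✗
w6: successors {w7}; ~p there: w7:F. ✗
w7: successors {w7}; ~p there: w7:F. ✗
Satisfying worlds: {w0}.

1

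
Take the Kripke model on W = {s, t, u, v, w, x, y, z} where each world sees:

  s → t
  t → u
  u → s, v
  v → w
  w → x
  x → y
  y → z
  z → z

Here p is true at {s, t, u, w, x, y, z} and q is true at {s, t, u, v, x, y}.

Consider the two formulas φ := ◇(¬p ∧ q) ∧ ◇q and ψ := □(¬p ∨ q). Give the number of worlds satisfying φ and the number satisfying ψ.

1 and 5

For ◇(¬p ∧ q) ∧ ◇q:
s: ◇(¬p ∧ q) is F, ◇q is T. ✗
t: ◇(¬p ∧ q) is F, ◇q is T. ✗
u: ◇(¬p ∧ q) is T, ◇q is T. ✓
v: ◇(¬p ∧ q) is F, ◇q is F. ✗
w: ◇(¬p ∧ q) is F, ◇q is T. ✗
x: ◇(¬p ∧ q) is F, ◇q is T. ✗
y: ◇(¬p ∧ q) is F, ◇q is F. ✗
z: ◇(¬p ∧ q) is F, ◇q is F. ✗
— 1 world.
For □(¬p ∨ q):
s: successors {t}; ¬p ∨ q there: t:T. ✓
t: successors {u}; ¬p ∨ q there: u:T. ✓
u: successors {s, v}; ¬p ∨ q there: s:T, v:T. ✓
v: successors {w}; ¬p ∨ q there: w:F. ✗
w: successors {x}; ¬p ∨ q there: x:T. ✓
x: successors {y}; ¬p ∨ q there: y:T. ✓
y: successors {z}; ¬p ∨ q there: z:F. ✗
z: successors {z}; ¬p ∨ q there: z:F. ✗
— 5 worlds.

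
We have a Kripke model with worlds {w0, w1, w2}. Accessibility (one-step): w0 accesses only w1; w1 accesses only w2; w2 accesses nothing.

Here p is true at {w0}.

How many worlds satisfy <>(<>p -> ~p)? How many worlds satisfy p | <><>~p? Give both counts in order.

For <>(<>p -> ~p):
w0: successors {w1}; <>p -> ~p there: w1:T. ✓
w1: successors {w2}; <>p -> ~p there: w2:T. ✓
w2: no successors, so <>(<>p -> ~p) fails. ✗
— 2 worlds.
For p | <><>~p:
w0: p is T, <><>~p is T. ✓
w1: p is F, <><>~p is F. ✗
w2: p is F, <><>~p is F. ✗
— 1 world.

2 and 1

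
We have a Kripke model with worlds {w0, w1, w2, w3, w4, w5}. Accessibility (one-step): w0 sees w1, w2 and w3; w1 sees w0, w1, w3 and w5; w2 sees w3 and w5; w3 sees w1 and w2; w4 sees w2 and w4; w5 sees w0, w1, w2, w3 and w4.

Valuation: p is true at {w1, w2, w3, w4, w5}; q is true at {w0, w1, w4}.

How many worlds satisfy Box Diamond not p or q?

3

w0: Box Diamond not p is F, q is T. ✓
w1: Box Diamond not p is F, q is T. ✓
w2: Box Diamond not p is F, q is F. ✗
w3: Box Diamond not p is F, q is F. ✗
w4: Box Diamond not p is F, q is T. ✓
w5: Box Diamond not p is F, q is F. ✗
Satisfying worlds: {w0, w1, w4}.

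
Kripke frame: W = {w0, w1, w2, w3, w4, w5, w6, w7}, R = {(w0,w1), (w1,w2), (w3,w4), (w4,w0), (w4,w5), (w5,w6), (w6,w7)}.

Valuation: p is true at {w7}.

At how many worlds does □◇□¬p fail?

3

w0: successors {w1}; ◇□¬p there: w1:T. ✓
w1: successors {w2}; ◇□¬p there: w2:F. ✗
w2: no successors, so □◇□¬p holds vacuously. ✓
w3: successors {w4}; ◇□¬p there: w4:T. ✓
w4: successors {w0, w5}; ◇□¬p there: w0:T, w5:F. ✗
w5: successors {w6}; ◇□¬p there: w6:T. ✓
w6: successors {w7}; ◇□¬p there: w7:F. ✗
w7: no successors, so □◇□¬p holds vacuously. ✓
Satisfying worlds: {w0, w2, w3, w5, w7}.
So □◇□¬p fails at the other 3 worlds.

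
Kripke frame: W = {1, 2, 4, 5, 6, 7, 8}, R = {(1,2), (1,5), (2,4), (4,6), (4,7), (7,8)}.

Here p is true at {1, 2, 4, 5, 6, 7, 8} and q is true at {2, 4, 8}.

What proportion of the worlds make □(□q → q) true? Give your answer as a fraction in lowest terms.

5/7

1: successors {2, 5}; □q → q there: 2:T, 5:F. ✗
2: successors {4}; □q → q there: 4:T. ✓
4: successors {6, 7}; □q → q there: 6:F, 7:F. ✗
5: no successors, so □(□q → q) holds vacuously. ✓
6: no successors, so □(□q → q) holds vacuously. ✓
7: successors {8}; □q → q there: 8:T. ✓
8: no successors, so □(□q → q) holds vacuously. ✓
That's 5 of 7 worlds, so 5/7.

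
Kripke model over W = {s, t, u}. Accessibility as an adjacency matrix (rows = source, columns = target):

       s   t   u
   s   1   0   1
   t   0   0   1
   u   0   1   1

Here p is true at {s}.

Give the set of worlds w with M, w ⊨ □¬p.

{t, u}

s: successors {s, u}; ¬p there: s:F, u:T. ✗
t: successors {u}; ¬p there: u:T. ✓
u: successors {t, u}; ¬p there: t:T, u:T. ✓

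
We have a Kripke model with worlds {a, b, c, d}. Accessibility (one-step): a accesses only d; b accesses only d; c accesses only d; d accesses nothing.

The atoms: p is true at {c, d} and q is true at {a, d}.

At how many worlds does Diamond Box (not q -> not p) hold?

3

a: successors {d}; Box (not q -> not p) there: d:T. ✓
b: successors {d}; Box (not q -> not p) there: d:T. ✓
c: successors {d}; Box (not q -> not p) there: d:T. ✓
d: no successors, so Diamond Box (not q -> not p) fails. ✗
Satisfying worlds: {a, b, c}.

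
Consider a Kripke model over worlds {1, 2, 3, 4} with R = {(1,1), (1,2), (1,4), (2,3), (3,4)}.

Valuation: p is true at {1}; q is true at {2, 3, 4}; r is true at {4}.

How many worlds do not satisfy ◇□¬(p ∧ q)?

1

1: successors {1, 2, 4}; □¬(p ∧ q) there: 1:T, 2:T, 4:T. ✓
2: successors {3}; □¬(p ∧ q) there: 3:T. ✓
3: successors {4}; □¬(p ∧ q) there: 4:T. ✓
4: no successors, so ◇□¬(p ∧ q) fails. ✗
Satisfying worlds: {1, 2, 3}.
So ◇□¬(p ∧ q) fails at the other 1 world.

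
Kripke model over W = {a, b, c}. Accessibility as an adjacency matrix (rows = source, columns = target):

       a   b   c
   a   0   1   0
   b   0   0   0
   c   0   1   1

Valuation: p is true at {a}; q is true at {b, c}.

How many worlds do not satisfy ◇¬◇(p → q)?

1

a: successors {b}; ¬◇(p → q) there: b:T. ✓
b: no successors, so ◇¬◇(p → q) fails. ✗
c: successors {b, c}; ¬◇(p → q) there: b:T, c:F. ✓
Satisfying worlds: {a, c}.
So ◇¬◇(p → q) fails at the other 1 world.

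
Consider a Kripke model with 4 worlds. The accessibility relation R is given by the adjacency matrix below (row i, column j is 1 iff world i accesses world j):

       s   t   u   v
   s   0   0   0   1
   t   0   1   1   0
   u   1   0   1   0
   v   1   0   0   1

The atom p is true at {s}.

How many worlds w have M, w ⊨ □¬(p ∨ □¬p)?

s: successors {v}; ¬(p ∨ □¬p) there: v:T. ✓
t: successors {t, u}; ¬(p ∨ □¬p) there: t:F, u:T. ✗
u: successors {s, u}; ¬(p ∨ □¬p) there: s:F, u:T. ✗
v: successors {s, v}; ¬(p ∨ □¬p) there: s:F, v:T. ✗
Satisfying worlds: {s}.

1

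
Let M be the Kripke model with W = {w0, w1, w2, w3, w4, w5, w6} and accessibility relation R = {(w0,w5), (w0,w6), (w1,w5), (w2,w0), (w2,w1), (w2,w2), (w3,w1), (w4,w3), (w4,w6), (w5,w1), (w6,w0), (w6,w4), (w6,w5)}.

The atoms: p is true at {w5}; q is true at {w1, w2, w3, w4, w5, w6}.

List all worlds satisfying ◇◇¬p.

{w0, w1, w2, w4, w6}

w0: successors {w5, w6}; ◇¬p there: w5:T, w6:T. ✓
w1: successors {w5}; ◇¬p there: w5:T. ✓
w2: successors {w0, w1, w2}; ◇¬p there: w0:T, w1:F, w2:T. ✓
w3: successors {w1}; ◇¬p there: w1:F. ✗
w4: successors {w3, w6}; ◇¬p there: w3:T, w6:T. ✓
w5: successors {w1}; ◇¬p there: w1:F. ✗
w6: successors {w0, w4, w5}; ◇¬p there: w0:T, w4:T, w5:T. ✓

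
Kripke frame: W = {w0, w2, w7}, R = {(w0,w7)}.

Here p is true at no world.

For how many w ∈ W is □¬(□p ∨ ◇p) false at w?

w0: successors {w7}; ¬(□p ∨ ◇p) there: w7:F. ✗
w2: no successors, so □¬(□p ∨ ◇p) holds vacuously. ✓
w7: no successors, so □¬(□p ∨ ◇p) holds vacuously. ✓
Satisfying worlds: {w2, w7}.
So □¬(□p ∨ ◇p) fails at the other 1 world.

1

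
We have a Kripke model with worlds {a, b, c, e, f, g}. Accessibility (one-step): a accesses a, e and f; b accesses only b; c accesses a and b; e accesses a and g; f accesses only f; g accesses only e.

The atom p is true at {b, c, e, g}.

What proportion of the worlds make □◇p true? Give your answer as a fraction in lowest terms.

2/3

a: successors {a, e, f}; ◇p there: a:T, e:T, f:F. ✗
b: successors {b}; ◇p there: b:T. ✓
c: successors {a, b}; ◇p there: a:T, b:T. ✓
e: successors {a, g}; ◇p there: a:T, g:T. ✓
f: successors {f}; ◇p there: f:F. ✗
g: successors {e}; ◇p there: e:T. ✓
That's 4 of 6 worlds, so 4/6 = 2/3.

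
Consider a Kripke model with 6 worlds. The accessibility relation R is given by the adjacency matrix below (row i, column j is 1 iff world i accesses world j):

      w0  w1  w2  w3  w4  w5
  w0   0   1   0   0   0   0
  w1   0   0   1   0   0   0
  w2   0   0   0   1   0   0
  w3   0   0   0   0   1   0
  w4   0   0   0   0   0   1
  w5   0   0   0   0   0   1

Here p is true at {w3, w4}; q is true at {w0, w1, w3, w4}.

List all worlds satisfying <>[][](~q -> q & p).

w0: successors {w1}; [][](~q -> q & p) there: w1:T. ✓
w1: successors {w2}; [][](~q -> q & p) there: w2:T. ✓
w2: successors {w3}; [][](~q -> q & p) there: w3:F. ✗
w3: successors {w4}; [][](~q -> q & p) there: w4:F. ✗
w4: successors {w5}; [][](~q -> q & p) there: w5:F. ✗
w5: successors {w5}; [][](~q -> q & p) there: w5:F. ✗

{w0, w1}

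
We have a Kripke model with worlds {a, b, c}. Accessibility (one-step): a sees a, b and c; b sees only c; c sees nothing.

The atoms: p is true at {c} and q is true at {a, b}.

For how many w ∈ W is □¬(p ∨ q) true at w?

1

a: successors {a, b, c}; ¬(p ∨ q) there: a:F, b:F, c:F. ✗
b: successors {c}; ¬(p ∨ q) there: c:F. ✗
c: no successors, so □¬(p ∨ q) holds vacuously. ✓
Satisfying worlds: {c}.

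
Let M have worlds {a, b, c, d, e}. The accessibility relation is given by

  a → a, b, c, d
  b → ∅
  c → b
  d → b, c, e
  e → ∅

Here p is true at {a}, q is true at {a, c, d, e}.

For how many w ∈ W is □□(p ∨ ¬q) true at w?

4

a: successors {a, b, c, d}; □(p ∨ ¬q) there: a:F, b:T, c:T, d:F. ✗
b: no successors, so □□(p ∨ ¬q) holds vacuously. ✓
c: successors {b}; □(p ∨ ¬q) there: b:T. ✓
d: successors {b, c, e}; □(p ∨ ¬q) there: b:T, c:T, e:T. ✓
e: no successors, so □□(p ∨ ¬q) holds vacuously. ✓
Satisfying worlds: {b, c, d, e}.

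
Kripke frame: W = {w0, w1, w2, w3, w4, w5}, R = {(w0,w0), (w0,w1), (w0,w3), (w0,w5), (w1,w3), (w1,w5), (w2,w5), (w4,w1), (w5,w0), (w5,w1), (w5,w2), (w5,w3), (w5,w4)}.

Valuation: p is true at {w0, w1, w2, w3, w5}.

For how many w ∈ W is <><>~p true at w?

w0: successors {w0, w1, w3, w5}; <>~p there: w0:F, w1:F, w3:F, w5:T. ✓
w1: successors {w3, w5}; <>~p there: w3:F, w5:T. ✓
w2: successors {w5}; <>~p there: w5:T. ✓
w3: no successors, so <><>~p fails. ✗
w4: successors {w1}; <>~p there: w1:F. ✗
w5: successors {w0, w1, w2, w3, w4}; <>~p there: w0:F, w1:F, w2:F, w3:F, w4:F. ✗
Satisfying worlds: {w0, w1, w2}.

3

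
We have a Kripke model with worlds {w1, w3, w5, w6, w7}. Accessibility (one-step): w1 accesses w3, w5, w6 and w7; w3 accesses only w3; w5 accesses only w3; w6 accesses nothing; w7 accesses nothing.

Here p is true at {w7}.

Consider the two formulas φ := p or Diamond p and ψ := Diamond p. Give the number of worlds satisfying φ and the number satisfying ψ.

2 and 1

For p or Diamond p:
w1: p is F, Diamond p is T. ✓
w3: p is F, Diamond p is F. ✗
w5: p is F, Diamond p is F. ✗
w6: p is F, Diamond p is F. ✗
w7: p is T, Diamond p is F. ✓
— 2 worlds.
For Diamond p:
w1: successors {w3, w5, w6, w7}; p there: w3:F, w5:F, w6:F, w7:T. ✓
w3: successors {w3}; p there: w3:F. ✗
w5: successors {w3}; p there: w3:F. ✗
w6: no successors, so Diamond p fails. ✗
w7: no successors, so Diamond p fails. ✗
— 1 world.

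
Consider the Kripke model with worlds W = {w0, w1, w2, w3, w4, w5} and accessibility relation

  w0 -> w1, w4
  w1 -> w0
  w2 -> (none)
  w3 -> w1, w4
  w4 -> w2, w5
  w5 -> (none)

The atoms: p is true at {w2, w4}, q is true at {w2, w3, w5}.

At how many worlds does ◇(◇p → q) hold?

w0: successors {w1, w4}; ◇p → q there: w1:T, w4:F. ✓
w1: successors {w0}; ◇p → q there: w0:F. ✗
w2: no successors, so ◇(◇p → q) fails. ✗
w3: successors {w1, w4}; ◇p → q there: w1:T, w4:F. ✓
w4: successors {w2, w5}; ◇p → q there: w2:T, w5:T. ✓
w5: no successors, so ◇(◇p → q) fails. ✗
Satisfying worlds: {w0, w3, w4}.

3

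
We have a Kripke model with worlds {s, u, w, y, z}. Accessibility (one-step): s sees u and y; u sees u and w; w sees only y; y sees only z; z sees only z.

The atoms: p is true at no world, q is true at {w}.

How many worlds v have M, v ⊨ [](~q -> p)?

s: successors {u, y}; ~q -> p there: u:F, y:F. ✗
u: successors {u, w}; ~q -> p there: u:F, w:T. ✗
w: successors {y}; ~q -> p there: y:F. ✗
y: successors {z}; ~q -> p there: z:F. ✗
z: successors {z}; ~q -> p there: z:F. ✗
Satisfying worlds: ∅.

0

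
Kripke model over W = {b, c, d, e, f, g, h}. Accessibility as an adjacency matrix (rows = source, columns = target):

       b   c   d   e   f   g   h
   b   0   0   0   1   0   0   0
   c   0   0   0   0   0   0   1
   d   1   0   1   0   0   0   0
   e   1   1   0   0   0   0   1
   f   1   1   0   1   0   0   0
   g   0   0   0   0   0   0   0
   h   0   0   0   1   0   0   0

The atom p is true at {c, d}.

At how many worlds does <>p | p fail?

b: <>p is F, p is F. ✗
c: <>p is F, p is T. ✓
d: <>p is T, p is T. ✓
e: <>p is T, p is F. ✓
f: <>p is T, p is F. ✓
g: <>p is F, p is F. ✗
h: <>p is F, p is F. ✗
Satisfying worlds: {c, d, e, f}.
So <>p | p fails at the other 3 worlds.

3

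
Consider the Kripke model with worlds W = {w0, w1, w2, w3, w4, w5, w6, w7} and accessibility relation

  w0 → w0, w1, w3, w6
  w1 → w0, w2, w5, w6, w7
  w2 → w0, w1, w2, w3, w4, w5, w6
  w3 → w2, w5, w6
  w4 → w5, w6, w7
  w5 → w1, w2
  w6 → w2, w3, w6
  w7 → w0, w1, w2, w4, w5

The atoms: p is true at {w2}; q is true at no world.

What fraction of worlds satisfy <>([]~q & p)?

3/4

w0: successors {w0, w1, w3, w6}; []~q & p there: w0:F, w1:F, w3:F, w6:F. ✗
w1: successors {w0, w2, w5, w6, w7}; []~q & p there: w0:F, w2:T, w5:F, w6:F, w7:F. ✓
w2: successors {w0, w1, w2, w3, w4, w5, w6}; []~q & p there: w0:F, w1:F, w2:T, w3:F, w4:F, w5:F, w6:F. ✓
w3: successors {w2, w5, w6}; []~q & p there: w2:T, w5:F, w6:F. ✓
w4: successors {w5, w6, w7}; []~q & p there: w5:F, w6:F, w7:F. ✗
w5: successors {w1, w2}; []~q & p there: w1:F, w2:T. ✓
w6: successors {w2, w3, w6}; []~q & p there: w2:T, w3:F, w6:F. ✓
w7: successors {w0, w1, w2, w4, w5}; []~q & p there: w0:F, w1:F, w2:T, w4:F, w5:F. ✓
That's 6 of 8 worlds, so 6/8 = 3/4.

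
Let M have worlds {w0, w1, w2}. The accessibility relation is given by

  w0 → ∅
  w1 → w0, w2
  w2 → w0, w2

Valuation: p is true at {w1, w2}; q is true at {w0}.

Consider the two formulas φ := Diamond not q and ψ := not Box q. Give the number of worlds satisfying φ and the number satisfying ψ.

For Diamond not q:
w0: no successors, so Diamond not q fails. ✗
w1: successors {w0, w2}; not q there: w0:F, w2:T. ✓
w2: successors {w0, w2}; not q there: w0:F, w2:T. ✓
— 2 worlds.
For not Box q:
w0: Box q is T. ✗
w1: Box q is F. ✓
w2: Box q is F. ✓
— 2 worlds.

2 and 2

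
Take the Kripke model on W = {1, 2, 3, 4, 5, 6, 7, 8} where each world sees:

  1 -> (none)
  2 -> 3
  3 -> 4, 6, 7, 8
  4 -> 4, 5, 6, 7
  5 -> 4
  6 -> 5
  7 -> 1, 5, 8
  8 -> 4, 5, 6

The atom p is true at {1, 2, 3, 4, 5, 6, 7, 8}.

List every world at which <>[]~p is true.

1: no successors, so <>[]~p fails. ✗
2: successors {3}; []~p there: 3:F. ✗
3: successors {4, 6, 7, 8}; []~p there: 4:F, 6:F, 7:F, 8:F. ✗
4: successors {4, 5, 6, 7}; []~p there: 4:F, 5:F, 6:F, 7:F. ✗
5: successors {4}; []~p there: 4:F. ✗
6: successors {5}; []~p there: 5:F. ✗
7: successors {1, 5, 8}; []~p there: 1:T, 5:F, 8:F. ✓
8: successors {4, 5, 6}; []~p there: 4:F, 5:F, 6:F. ✗

{7}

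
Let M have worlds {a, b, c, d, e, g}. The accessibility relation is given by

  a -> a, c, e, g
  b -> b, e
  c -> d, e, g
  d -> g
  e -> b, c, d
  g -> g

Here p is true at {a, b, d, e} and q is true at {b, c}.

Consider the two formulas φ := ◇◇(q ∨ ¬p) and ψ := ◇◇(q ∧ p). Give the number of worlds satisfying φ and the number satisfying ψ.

6 and 4

For ◇◇(q ∨ ¬p):
a: successors {a, c, e, g}; ◇(q ∨ ¬p) there: a:T, c:T, e:T, g:T. ✓
b: successors {b, e}; ◇(q ∨ ¬p) there: b:T, e:T. ✓
c: successors {d, e, g}; ◇(q ∨ ¬p) there: d:T, e:T, g:T. ✓
d: successors {g}; ◇(q ∨ ¬p) there: g:T. ✓
e: successors {b, c, d}; ◇(q ∨ ¬p) there: b:T, c:T, d:T. ✓
g: successors {g}; ◇(q ∨ ¬p) there: g:T. ✓
— 6 worlds.
For ◇◇(q ∧ p):
a: successors {a, c, e, g}; ◇(q ∧ p) there: a:F, c:F, e:T, g:F. ✓
b: successors {b, e}; ◇(q ∧ p) there: b:T, e:T. ✓
c: successors {d, e, g}; ◇(q ∧ p) there: d:F, e:T, g:F. ✓
d: successors {g}; ◇(q ∧ p) there: g:F. ✗
e: successors {b, c, d}; ◇(q ∧ p) there: b:T, c:F, d:F. ✓
g: successors {g}; ◇(q ∧ p) there: g:F. ✗
— 4 worlds.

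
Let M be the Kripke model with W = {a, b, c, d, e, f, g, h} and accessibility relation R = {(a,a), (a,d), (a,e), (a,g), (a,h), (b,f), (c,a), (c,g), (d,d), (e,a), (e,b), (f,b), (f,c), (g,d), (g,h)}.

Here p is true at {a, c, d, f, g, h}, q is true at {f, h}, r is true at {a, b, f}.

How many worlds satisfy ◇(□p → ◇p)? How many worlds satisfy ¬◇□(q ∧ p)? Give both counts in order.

For ◇(□p → ◇p):
a: successors {a, d, e, g, h}; □p → ◇p there: a:T, d:T, e:T, g:T, h:F. ✓
b: successors {f}; □p → ◇p there: f:T. ✓
c: successors {a, g}; □p → ◇p there: a:T, g:T. ✓
d: successors {d}; □p → ◇p there: d:T. ✓
e: successors {a, b}; □p → ◇p there: a:T, b:T. ✓
f: successors {b, c}; □p → ◇p there: b:T, c:T. ✓
g: successors {d, h}; □p → ◇p there: d:T, h:F. ✓
h: no successors, so ◇(□p → ◇p) fails. ✗
— 7 worlds.
For ¬◇□(q ∧ p):
a: ◇□(q ∧ p) is T. ✗
b: ◇□(q ∧ p) is F. ✓
c: ◇□(q ∧ p) is F. ✓
d: ◇□(q ∧ p) is F. ✓
e: ◇□(q ∧ p) is T. ✗
f: ◇□(q ∧ p) is T. ✗
g: ◇□(q ∧ p) is T. ✗
h: ◇□(q ∧ p) is F. ✓
— 4 worlds.

7 and 4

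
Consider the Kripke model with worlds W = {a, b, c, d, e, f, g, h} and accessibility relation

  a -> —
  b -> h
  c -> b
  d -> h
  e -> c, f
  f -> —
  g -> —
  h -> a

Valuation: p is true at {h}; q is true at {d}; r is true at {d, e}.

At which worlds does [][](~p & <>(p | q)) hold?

a: no successors, so [][](~p & <>(p | q)) holds vacuously. ✓
b: successors {h}; [](~p & <>(p | q)) there: h:F. ✗
c: successors {b}; [](~p & <>(p | q)) there: b:F. ✗
d: successors {h}; [](~p & <>(p | q)) there: h:F. ✗
e: successors {c, f}; [](~p & <>(p | q)) there: c:T, f:T. ✓
f: no successors, so [][](~p & <>(p | q)) holds vacuously. ✓
g: no successors, so [][](~p & <>(p | q)) holds vacuously. ✓
h: successors {a}; [](~p & <>(p | q)) there: a:T. ✓

{a, e, f, g, h}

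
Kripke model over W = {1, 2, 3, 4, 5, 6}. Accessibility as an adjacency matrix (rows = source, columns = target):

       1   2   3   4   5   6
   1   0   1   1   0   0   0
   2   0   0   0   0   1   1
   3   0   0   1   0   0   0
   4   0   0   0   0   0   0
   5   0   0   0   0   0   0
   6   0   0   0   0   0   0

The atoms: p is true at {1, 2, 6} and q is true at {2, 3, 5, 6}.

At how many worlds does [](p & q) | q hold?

1: [](p & q) is F, q is F. ✗
2: [](p & q) is F, q is T. ✓
3: [](p & q) is F, q is T. ✓
4: [](p & q) is T, q is F. ✓
5: [](p & q) is T, q is T. ✓
6: [](p & q) is T, q is T. ✓
Satisfying worlds: {2, 3, 4, 5, 6}.

5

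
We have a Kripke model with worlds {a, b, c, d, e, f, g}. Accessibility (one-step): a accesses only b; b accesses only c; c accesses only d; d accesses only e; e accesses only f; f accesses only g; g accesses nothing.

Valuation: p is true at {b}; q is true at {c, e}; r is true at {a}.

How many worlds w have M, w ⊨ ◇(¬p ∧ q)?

a: successors {b}; ¬p ∧ q there: b:F. ✗
b: successors {c}; ¬p ∧ q there: c:T. ✓
c: successors {d}; ¬p ∧ q there: d:F. ✗
d: successors {e}; ¬p ∧ q there: e:T. ✓
e: successors {f}; ¬p ∧ q there: f:F. ✗
f: successors {g}; ¬p ∧ q there: g:F. ✗
g: no successors, so ◇(¬p ∧ q) fails. ✗
Satisfying worlds: {b, d}.

2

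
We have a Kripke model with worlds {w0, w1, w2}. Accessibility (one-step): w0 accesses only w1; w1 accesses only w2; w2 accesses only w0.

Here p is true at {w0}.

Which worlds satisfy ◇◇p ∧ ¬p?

w0: ◇◇p is F, ¬p is F. ✗
w1: ◇◇p is T, ¬p is T. ✓
w2: ◇◇p is F, ¬p is T. ✗

{w1}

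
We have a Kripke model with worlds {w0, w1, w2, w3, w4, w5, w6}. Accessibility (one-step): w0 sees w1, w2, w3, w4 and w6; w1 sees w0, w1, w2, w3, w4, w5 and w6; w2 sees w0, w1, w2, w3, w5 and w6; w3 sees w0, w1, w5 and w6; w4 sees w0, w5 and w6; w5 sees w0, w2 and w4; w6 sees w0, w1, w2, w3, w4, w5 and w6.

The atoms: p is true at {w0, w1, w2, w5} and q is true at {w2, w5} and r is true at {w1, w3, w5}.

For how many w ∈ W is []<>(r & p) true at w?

2

w0: successors {w1, w2, w3, w4, w6}; <>(r & p) there: w1:T, w2:T, w3:T, w4:T, w6:T. ✓
w1: successors {w0, w1, w2, w3, w4, w5, w6}; <>(r & p) there: w0:T, w1:T, w2:T, w3:T, w4:T, w5:F, w6:T. ✗
w2: successors {w0, w1, w2, w3, w5, w6}; <>(r & p) there: w0:T, w1:T, w2:T, w3:T, w5:F, w6:T. ✗
w3: successors {w0, w1, w5, w6}; <>(r & p) there: w0:T, w1:T, w5:F, w6:T. ✗
w4: successors {w0, w5, w6}; <>(r & p) there: w0:T, w5:F, w6:T. ✗
w5: successors {w0, w2, w4}; <>(r & p) there: w0:T, w2:T, w4:T. ✓
w6: successors {w0, w1, w2, w3, w4, w5, w6}; <>(r & p) there: w0:T, w1:T, w2:T, w3:T, w4:T, w5:F, w6:T. ✗
Satisfying worlds: {w0, w5}.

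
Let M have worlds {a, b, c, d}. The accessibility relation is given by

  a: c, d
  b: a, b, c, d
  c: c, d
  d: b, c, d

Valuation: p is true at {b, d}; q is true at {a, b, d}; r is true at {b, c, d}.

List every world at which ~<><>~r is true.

a: <><>~r is F. ✓
b: <><>~r is T. ✗
c: <><>~r is F. ✓
d: <><>~r is T. ✗

{a, c}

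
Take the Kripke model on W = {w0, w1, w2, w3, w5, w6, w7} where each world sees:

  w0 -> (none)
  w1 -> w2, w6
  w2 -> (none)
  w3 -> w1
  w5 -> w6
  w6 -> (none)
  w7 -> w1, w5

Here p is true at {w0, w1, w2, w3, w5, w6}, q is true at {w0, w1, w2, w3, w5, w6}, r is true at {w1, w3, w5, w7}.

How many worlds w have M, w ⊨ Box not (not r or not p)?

w0: no successors, so Box not (not r or not p) holds vacuously. ✓
w1: successors {w2, w6}; not (not r or not p) there: w2:F, w6:F. ✗
w2: no successors, so Box not (not r or not p) holds vacuously. ✓
w3: successors {w1}; not (not r or not p) there: w1:T. ✓
w5: successors {w6}; not (not r or not p) there: w6:F. ✗
w6: no successors, so Box not (not r or not p) holds vacuously. ✓
w7: successors {w1, w5}; not (not r or not p) there: w1:T, w5:T. ✓
Satisfying worlds: {w0, w2, w3, w6, w7}.

5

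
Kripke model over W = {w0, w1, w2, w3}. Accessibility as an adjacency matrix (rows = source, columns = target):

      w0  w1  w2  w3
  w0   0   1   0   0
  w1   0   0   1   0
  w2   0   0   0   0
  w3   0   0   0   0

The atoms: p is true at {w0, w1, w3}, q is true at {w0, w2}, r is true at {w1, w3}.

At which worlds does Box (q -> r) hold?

w0: successors {w1}; q -> r there: w1:T. ✓
w1: successors {w2}; q -> r there: w2:F. ✗
w2: no successors, so Box (q -> r) holds vacuously. ✓
w3: no successors, so Box (q -> r) holds vacuously. ✓

{w0, w2, w3}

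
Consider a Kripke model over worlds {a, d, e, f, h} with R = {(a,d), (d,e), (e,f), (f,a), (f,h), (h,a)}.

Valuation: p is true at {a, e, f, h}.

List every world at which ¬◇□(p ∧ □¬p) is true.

{a, d, e, h}

a: ◇□(p ∧ □¬p) is F. ✓
d: ◇□(p ∧ □¬p) is F. ✓
e: ◇□(p ∧ □¬p) is F. ✓
f: ◇□(p ∧ □¬p) is T. ✗
h: ◇□(p ∧ □¬p) is F. ✓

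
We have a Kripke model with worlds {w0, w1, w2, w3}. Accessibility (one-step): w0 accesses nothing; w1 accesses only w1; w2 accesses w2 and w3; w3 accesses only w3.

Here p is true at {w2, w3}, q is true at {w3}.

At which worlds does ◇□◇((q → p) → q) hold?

w0: no successors, so ◇□◇((q → p) → q) fails. ✗
w1: successors {w1}; □◇((q → p) → q) there: w1:F. ✗
w2: successors {w2, w3}; □◇((q → p) → q) there: w2:T, w3:T. ✓
w3: successors {w3}; □◇((q → p) → q) there: w3:T. ✓

{w2, w3}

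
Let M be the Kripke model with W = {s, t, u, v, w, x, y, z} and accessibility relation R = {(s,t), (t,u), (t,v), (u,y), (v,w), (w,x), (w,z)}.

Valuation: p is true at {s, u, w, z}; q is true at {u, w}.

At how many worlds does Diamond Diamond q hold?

2

s: successors {t}; Diamond q there: t:T. ✓
t: successors {u, v}; Diamond q there: u:F, v:T. ✓
u: successors {y}; Diamond q there: y:F. ✗
v: successors {w}; Diamond q there: w:F. ✗
w: successors {x, z}; Diamond q there: x:F, z:F. ✗
x: no successors, so Diamond Diamond q fails. ✗
y: no successors, so Diamond Diamond q fails. ✗
z: no successors, so Diamond Diamond q fails. ✗
Satisfying worlds: {s, t}.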